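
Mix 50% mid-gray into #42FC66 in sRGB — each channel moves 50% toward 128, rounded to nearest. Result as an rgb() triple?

rgb(97, 190, 115)

#42FC66 is rgb(66, 252, 102).
Lerp each channel 50% toward 128:
  R: 66 + 0.5×(128−66) = 66 + 31 = 97 → 97
  G: 252 + 0.5×(128−252) = 252 − 62 = 190 → 190
  B: 102 + 13 = 115 → 115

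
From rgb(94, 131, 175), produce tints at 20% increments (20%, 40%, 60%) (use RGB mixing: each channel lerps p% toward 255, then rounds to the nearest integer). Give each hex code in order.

#7E9CBF, #9EB5CF, #BFCDDF

20%: (94 + 32.2 = 126.2→126, 131 + 24.8 = 155.8→156, 175 + 16 = 191→191) → #7E9CBF
40%: (94 + 64.4 = 158.4→158, 131 + 49.6 = 180.6→181, 175 + 32 = 207→207) → #9EB5CF
60%: (94 + 96.6 = 190.6→191, 131 + 74.4 = 205.4→205, 175 + 48 = 223→223) → #BFCDDF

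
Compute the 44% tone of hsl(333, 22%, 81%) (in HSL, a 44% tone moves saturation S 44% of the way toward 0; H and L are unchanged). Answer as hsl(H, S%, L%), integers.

S moves 44% from 22 toward 0: 22 − 9.68 = 12.32 → 12.
H and L are unchanged.

hsl(333, 12%, 81%)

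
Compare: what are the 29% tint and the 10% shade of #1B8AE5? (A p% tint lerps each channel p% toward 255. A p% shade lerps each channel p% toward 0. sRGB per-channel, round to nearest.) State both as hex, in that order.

#5DACED, #187CCE

#1B8AE5 is rgb(27, 138, 229).
29% tint:
  R: 27 + 66.12 = 93.12 → 93
  G: 138 + 0.29×(255−138) = 138 + 33.93 = 171.93 → 172
  B: 229 + 0.29×(255−229) = 229 + 7.54 = 236.54 → 237
  → #5DACED
10% shade:
  R: 27 − 2.7 = 24.3 → 24
  G: 138 + 0.1×(0−138) = 138 − 13.8 = 124.2 → 124
  B: 229 + 0.1×(0−229) = 229 − 22.9 = 206.1 → 206
  → #187CCE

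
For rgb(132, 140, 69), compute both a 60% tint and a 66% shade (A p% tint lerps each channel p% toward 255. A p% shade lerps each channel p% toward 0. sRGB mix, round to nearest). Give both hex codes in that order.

#CED1B5, #2D3017

60% tint:
  R: 132 + 73.8 = 205.8 → 206
  G: 140 + 0.6×(255−140) = 140 + 69 = 209 → 209
  B: 69 + 0.6×(255−69) = 69 + 111.6 = 180.6 → 181
  → #CED1B5
66% shade:
  R: 132 − 87.12 = 44.88 → 45
  G: 140 − 92.4 = 47.6 → 48
  B: 69 + 0.66×(0−69) = 69 − 45.54 = 23.46 → 23
  → #2D3017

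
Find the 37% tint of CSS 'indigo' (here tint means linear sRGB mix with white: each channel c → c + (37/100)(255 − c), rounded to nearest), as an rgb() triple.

CSS indigo is rgb(75, 0, 130).
Lerp each channel 37% toward 255:
  R: 75 + 0.37×(255−75) = 75 + 66.6 = 141.6 → 142
  G: 0 + 0.37×(255−0) = 0 + 94.35 = 94.35 → 94
  B: 130 + 0.37×(255−130) = 130 + 46.25 = 176.25 → 176

rgb(142, 94, 176)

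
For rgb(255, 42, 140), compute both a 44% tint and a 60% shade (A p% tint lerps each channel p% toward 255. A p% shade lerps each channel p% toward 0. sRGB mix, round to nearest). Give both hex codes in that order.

#FF88BF, #661138

44% tint:
  R: 255 + 0.44×(255−255) = 255 + 0 = 255 → 255
  G: 42 + 0.44×(255−42) = 42 + 93.72 = 135.72 → 136
  B: 140 + 50.6 = 190.6 → 191
  → #FF88BF
60% shade:
  R: 255 + 0.6×(0−255) = 255 − 153 = 102 → 102
  G: 42 − 25.2 = 16.8 → 17
  B: 140 + 0.6×(0−140) = 140 − 84 = 56 → 56
  → #661138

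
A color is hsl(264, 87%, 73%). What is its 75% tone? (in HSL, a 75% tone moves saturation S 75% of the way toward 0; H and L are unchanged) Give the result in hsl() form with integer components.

S moves 75% from 87 toward 0: 87 − 65.25 = 21.75 → 22.
H and L are unchanged.

hsl(264, 22%, 73%)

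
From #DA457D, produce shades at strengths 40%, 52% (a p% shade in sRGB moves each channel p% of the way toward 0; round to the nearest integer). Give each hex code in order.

#83294B, #69213C

#DA457D is rgb(218, 69, 125).
40%: (218 − 87.2 = 130.8→131, 69 − 27.6 = 41.4→41, 125 − 50 = 75→75) → #83294B
52%: (218 − 113.36 = 104.64→105, 69 − 35.88 = 33.12→33, 125 − 65 = 60→60) → #69213C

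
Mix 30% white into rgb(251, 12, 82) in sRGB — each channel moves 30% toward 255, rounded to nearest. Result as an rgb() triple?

rgb(252, 85, 134)

Lerp each channel 30% toward 255:
  R: 251 + 0.3×(255−251) = 251 + 1.2 = 252.2 → 252
  G: 12 + 72.9 = 84.9 → 85
  B: 82 + 0.3×(255−82) = 82 + 51.9 = 133.9 → 134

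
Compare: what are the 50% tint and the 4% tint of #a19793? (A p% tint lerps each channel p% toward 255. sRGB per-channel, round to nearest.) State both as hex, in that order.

#d0cbc9, #a59b97

#a19793 is rgb(161, 151, 147).
50% tint:
  R: 161 + 0.5×(255−161) = 161 + 47 = 208 → 208
  G: 151 + 0.5×(255−151) = 151 + 52 = 203 → 203
  B: 147 + 54 = 201 → 201
  → #d0cbc9
4% tint:
  R: 161 + 0.04×(255−161) = 161 + 3.76 = 164.76 → 165
  G: 151 + 4.16 = 155.16 → 155
  B: 147 + 0.04×(255−147) = 147 + 4.32 = 151.32 → 151
  → #a59b97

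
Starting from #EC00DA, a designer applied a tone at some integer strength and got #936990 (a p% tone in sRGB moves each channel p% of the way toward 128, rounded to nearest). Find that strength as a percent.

#EC00DA is rgb(236, 0, 218); #936990 is rgb(147, 105, 144).
On the G channel (widest range): 105 ≈ 0 + (p/100)(128 − 0), so p ≈ 100×(105 − 0)/(128 − 0) = 10500/128 = 82.03.
p = 82 reproduces all three channels after rounding.

82%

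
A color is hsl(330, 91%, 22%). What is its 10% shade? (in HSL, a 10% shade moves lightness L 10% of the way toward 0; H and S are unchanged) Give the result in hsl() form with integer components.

hsl(330, 91%, 20%)

L moves 10% from 22 toward 0: 22 − 2.2 = 19.8 → 20.
H and S are unchanged.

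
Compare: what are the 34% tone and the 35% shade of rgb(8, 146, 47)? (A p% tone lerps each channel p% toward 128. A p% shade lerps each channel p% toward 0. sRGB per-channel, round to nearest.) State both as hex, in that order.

34% tone:
  R: 8 + 0.34×(128−8) = 8 + 40.8 = 48.8 → 49
  G: 146 + 0.34×(128−146) = 146 − 6.12 = 139.88 → 140
  B: 47 + 27.54 = 74.54 → 75
  → #318c4b
35% shade:
  R: 8 − 2.8 = 5.2 → 5
  G: 146 + 0.35×(0−146) = 146 − 51.1 = 94.9 → 95
  B: 47 + 0.35×(0−47) = 47 − 16.45 = 30.55 → 31
  → #055f1f

#318c4b, #055f1f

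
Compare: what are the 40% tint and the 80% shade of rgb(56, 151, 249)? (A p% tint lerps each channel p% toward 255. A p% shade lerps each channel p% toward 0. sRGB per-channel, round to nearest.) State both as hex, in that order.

40% tint:
  R: 56 + 0.4×(255−56) = 56 + 79.6 = 135.6 → 136
  G: 151 + 0.4×(255−151) = 151 + 41.6 = 192.6 → 193
  B: 249 + 0.4×(255−249) = 249 + 2.4 = 251.4 → 251
  → #88c1fb
80% shade:
  R: 56 + 0.8×(0−56) = 56 − 44.8 = 11.2 → 11
  G: 151 + 0.8×(0−151) = 151 − 120.8 = 30.2 → 30
  B: 249 + 0.8×(0−249) = 249 − 199.2 = 49.8 → 50
  → #0b1e32

#88c1fb, #0b1e32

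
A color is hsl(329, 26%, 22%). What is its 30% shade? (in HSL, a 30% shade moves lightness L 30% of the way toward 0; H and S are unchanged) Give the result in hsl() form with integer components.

L moves 30% from 22 toward 0: 22 − 6.6 = 15.4 → 15.
H and S are unchanged.

hsl(329, 26%, 15%)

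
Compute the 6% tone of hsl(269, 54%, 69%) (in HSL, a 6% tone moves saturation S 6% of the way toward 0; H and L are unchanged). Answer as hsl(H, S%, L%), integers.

S moves 6% from 54 toward 0: 54 − 3.24 = 50.76 → 51.
H and L are unchanged.

hsl(269, 51%, 69%)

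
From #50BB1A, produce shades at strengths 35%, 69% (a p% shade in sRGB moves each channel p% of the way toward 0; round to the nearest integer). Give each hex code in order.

#347A11, #193A08

#50BB1A is rgb(80, 187, 26).
35%: (80 − 28 = 52→52, 187 − 65.45 = 121.55→122, 26 − 9.1 = 16.9→17) → #347A11
69%: (80 − 55.2 = 24.8→25, 187 − 129.03 = 57.97→58, 26 − 17.94 = 8.06→8) → #193A08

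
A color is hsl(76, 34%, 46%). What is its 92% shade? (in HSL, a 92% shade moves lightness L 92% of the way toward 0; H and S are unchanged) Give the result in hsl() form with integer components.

hsl(76, 34%, 4%)

L moves 92% from 46 toward 0: 46 − 42.32 = 3.68 → 4.
H and S are unchanged.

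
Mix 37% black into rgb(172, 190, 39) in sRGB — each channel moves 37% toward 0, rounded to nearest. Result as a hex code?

#6C7819

A 37% shade moves each channel 37% toward 0:
  R: 172 − 63.64 = 108.36 → 108
  G: 190 − 70.3 = 119.7 → 120
  B: 39 + 0.37×(0−39) = 39 − 14.43 = 24.57 → 25
rgb(108, 120, 25) = #6C7819.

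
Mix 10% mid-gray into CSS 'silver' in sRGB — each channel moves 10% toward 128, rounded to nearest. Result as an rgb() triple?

rgb(186, 186, 186)

CSS silver is rgb(192, 192, 192).
A 10% tone moves each channel 10% toward 128:
  R: 192 + 0.1×(128−192) = 192 − 6.4 = 185.6 → 186
  G: 192 + 0.1×(128−192) = 192 − 6.4 = 185.6 → 186
  B: 192 + 0.1×(128−192) = 192 − 6.4 = 185.6 → 186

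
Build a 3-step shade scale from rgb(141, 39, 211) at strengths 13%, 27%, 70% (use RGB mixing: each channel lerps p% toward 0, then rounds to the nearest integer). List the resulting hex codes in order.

#7B22B8, #671C9A, #2A0C3F

13%: (141 − 18.33 = 122.67→123, 39 − 5.07 = 33.93→34, 211 − 27.43 = 183.57→184) → #7B22B8
27%: (141 − 38.07 = 102.93→103, 39 − 10.53 = 28.47→28, 211 − 56.97 = 154.03→154) → #671C9A
70%: (141 − 98.7 = 42.3→42, 39 − 27.3 = 11.7→12, 211 − 147.7 = 63.3→63) → #2A0C3F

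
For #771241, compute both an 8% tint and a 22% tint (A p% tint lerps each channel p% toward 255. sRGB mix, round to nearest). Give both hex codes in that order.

#771241 is rgb(119, 18, 65).
8% tint:
  R: 119 + 0.08×(255−119) = 119 + 10.88 = 129.88 → 130
  G: 18 + 0.08×(255−18) = 18 + 18.96 = 36.96 → 37
  B: 65 + 0.08×(255−65) = 65 + 15.2 = 80.2 → 80
  → #822550
22% tint:
  R: 119 + 0.22×(255−119) = 119 + 29.92 = 148.92 → 149
  G: 18 + 0.22×(255−18) = 18 + 52.14 = 70.14 → 70
  B: 65 + 0.22×(255−65) = 65 + 41.8 = 106.8 → 107
  → #95466B

#822550, #95466B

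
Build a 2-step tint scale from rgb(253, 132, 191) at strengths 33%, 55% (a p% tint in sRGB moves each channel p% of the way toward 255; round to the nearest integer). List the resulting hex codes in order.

33%: (253 + 0.66 = 253.66→254, 132 + 40.59 = 172.59→173, 191 + 21.12 = 212.12→212) → #FEADD4
55%: (253 + 1.1 = 254.1→254, 132 + 67.65 = 199.65→200, 191 + 35.2 = 226.2→226) → #FEC8E2

#FEADD4, #FEC8E2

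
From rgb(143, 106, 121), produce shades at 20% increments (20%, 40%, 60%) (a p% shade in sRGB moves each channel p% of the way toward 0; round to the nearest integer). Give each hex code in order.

20%: (143 − 28.6 = 114.4→114, 106 − 21.2 = 84.8→85, 121 − 24.2 = 96.8→97) → #725561
40%: (143 − 57.2 = 85.8→86, 106 − 42.4 = 63.6→64, 121 − 48.4 = 72.6→73) → #564049
60%: (143 − 85.8 = 57.2→57, 106 − 63.6 = 42.4→42, 121 − 72.6 = 48.4→48) → #392A30

#725561, #564049, #392A30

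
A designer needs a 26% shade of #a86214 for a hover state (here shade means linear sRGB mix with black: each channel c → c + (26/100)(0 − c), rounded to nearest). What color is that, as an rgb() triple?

rgb(124, 73, 15)

#a86214 is rgb(168, 98, 20).
Per channel, c → c + 0.26(0 − c):
  R: 168 − 43.68 = 124.32 → 124
  G: 98 + 0.26×(0−98) = 98 − 25.48 = 72.52 → 73
  B: 20 + 0.26×(0−20) = 20 − 5.2 = 14.8 → 15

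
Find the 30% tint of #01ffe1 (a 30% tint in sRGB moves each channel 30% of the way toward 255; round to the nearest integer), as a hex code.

#01ffe1 is rgb(1, 255, 225).
Lerp each channel 30% toward 255:
  R: 1 + 0.3×(255−1) = 1 + 76.2 = 77.2 → 77
  G: 255 + 0.3×(255−255) = 255 + 0 = 255 → 255
  B: 225 + 0.3×(255−225) = 225 + 9 = 234 → 234
rgb(77, 255, 234) = #4dffea.

#4dffea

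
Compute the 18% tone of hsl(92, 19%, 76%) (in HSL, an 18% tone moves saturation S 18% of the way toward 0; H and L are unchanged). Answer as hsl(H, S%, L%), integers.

S moves 18% from 19 toward 0: 19 − 3.42 = 15.58 → 16.
H and L are unchanged.

hsl(92, 16%, 76%)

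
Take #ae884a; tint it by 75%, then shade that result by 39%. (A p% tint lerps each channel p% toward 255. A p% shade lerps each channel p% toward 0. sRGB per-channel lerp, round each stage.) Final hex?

#ae884a is rgb(174, 136, 74).
Per channel, c → c + 0.75(255 − c):
  R: 174 + 60.75 = 234.75 → 235
  G: 136 + 89.25 = 225.25 → 225
  B: 74 + 135.75 = 209.75 → 210
After the tint: rgb(235, 225, 210) = #ebe1d2.
Per channel, c → c + 0.39(0 − c):
  R: 235 − 91.65 = 143.35 → 143
  G: 225 + 0.39×(0−225) = 225 − 87.75 = 137.25 → 137
  B: 210 + 0.39×(0−210) = 210 − 81.9 = 128.1 → 128
rgb(143, 137, 128) = #8f8980.

#8f8980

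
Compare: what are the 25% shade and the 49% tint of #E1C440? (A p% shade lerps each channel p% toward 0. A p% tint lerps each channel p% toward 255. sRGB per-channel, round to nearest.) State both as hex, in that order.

#E1C440 is rgb(225, 196, 64).
25% shade:
  R: 225 + 0.25×(0−225) = 225 − 56.25 = 168.75 → 169
  G: 196 + 0.25×(0−196) = 196 − 49 = 147 → 147
  B: 64 + 0.25×(0−64) = 64 − 16 = 48 → 48
  → #A99330
49% tint:
  R: 225 + 0.49×(255−225) = 225 + 14.7 = 239.7 → 240
  G: 196 + 0.49×(255−196) = 196 + 28.91 = 224.91 → 225
  B: 64 + 0.49×(255−64) = 64 + 93.59 = 157.59 → 158
  → #F0E19E

#A99330, #F0E19E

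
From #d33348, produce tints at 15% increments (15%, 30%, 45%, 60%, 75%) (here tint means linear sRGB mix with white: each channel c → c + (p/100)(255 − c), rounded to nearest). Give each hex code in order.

#d33348 is rgb(211, 51, 72).
15%: (211 + 6.6 = 217.6→218, 51 + 30.6 = 81.6→82, 72 + 27.45 = 99.45→99) → #da5263
30%: (211 + 13.2 = 224.2→224, 51 + 61.2 = 112.2→112, 72 + 54.9 = 126.9→127) → #e0707f
45%: (211 + 19.8 = 230.8→231, 51 + 91.8 = 142.8→143, 72 + 82.35 = 154.35→154) → #e78f9a
60%: (211 + 26.4 = 237.4→237, 51 + 122.4 = 173.4→173, 72 + 109.8 = 181.8→182) → #edadb6
75%: (211 + 33 = 244→244, 51 + 153 = 204→204, 72 + 137.25 = 209.25→209) → #f4ccd1

#da5263, #e0707f, #e78f9a, #edadb6, #f4ccd1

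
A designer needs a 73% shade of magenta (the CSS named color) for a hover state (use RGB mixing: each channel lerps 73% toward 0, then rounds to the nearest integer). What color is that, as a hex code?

CSS magenta is rgb(255, 0, 255).
Lerp each channel 73% toward 0:
  R: 255 − 186.15 = 68.85 → 69
  G: 0 + 0 = 0 → 0
  B: 255 − 186.15 = 68.85 → 69
rgb(69, 0, 69) = #450045.

#450045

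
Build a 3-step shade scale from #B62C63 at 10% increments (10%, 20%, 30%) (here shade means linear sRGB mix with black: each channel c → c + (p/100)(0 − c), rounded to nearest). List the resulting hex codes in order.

#B62C63 is rgb(182, 44, 99).
10%: (182 − 18.2 = 163.8→164, 44 − 4.4 = 39.6→40, 99 − 9.9 = 89.1→89) → #A42859
20%: (182 − 36.4 = 145.6→146, 44 − 8.8 = 35.2→35, 99 − 19.8 = 79.2→79) → #92234F
30%: (182 − 54.6 = 127.4→127, 44 − 13.2 = 30.8→31, 99 − 29.7 = 69.3→69) → #7F1F45

#A42859, #92234F, #7F1F45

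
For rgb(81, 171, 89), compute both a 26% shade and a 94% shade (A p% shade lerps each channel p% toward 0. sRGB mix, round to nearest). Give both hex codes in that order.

#3c7f42, #050a05

26% shade:
  R: 81 + 0.26×(0−81) = 81 − 21.06 = 59.94 → 60
  G: 171 − 44.46 = 126.54 → 127
  B: 89 + 0.26×(0−89) = 89 − 23.14 = 65.86 → 66
  → #3c7f42
94% shade:
  R: 81 + 0.94×(0−81) = 81 − 76.14 = 4.86 → 5
  G: 171 + 0.94×(0−171) = 171 − 160.74 = 10.26 → 10
  B: 89 + 0.94×(0−89) = 89 − 83.66 = 5.34 → 5
  → #050a05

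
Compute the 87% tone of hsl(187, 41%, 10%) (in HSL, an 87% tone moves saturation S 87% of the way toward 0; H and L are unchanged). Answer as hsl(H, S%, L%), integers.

hsl(187, 5%, 10%)

S moves 87% from 41 toward 0: 41 − 35.67 = 5.33 → 5.
H and L are unchanged.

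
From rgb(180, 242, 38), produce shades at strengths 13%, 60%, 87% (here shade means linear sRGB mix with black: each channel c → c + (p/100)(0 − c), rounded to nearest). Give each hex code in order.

#9dd321, #48610f, #171f05

13%: (180 − 23.4 = 156.6→157, 242 − 31.46 = 210.54→211, 38 − 4.94 = 33.06→33) → #9dd321
60%: (180 − 108 = 72→72, 242 − 145.2 = 96.8→97, 38 − 22.8 = 15.2→15) → #48610f
87%: (180 − 156.6 = 23.4→23, 242 − 210.54 = 31.46→31, 38 − 33.06 = 4.94→5) → #171f05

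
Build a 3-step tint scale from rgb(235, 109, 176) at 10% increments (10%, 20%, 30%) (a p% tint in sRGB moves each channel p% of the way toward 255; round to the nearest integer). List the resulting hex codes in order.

#ED7CB8, #EF8AC0, #F199C8

10%: (235 + 2 = 237→237, 109 + 14.6 = 123.6→124, 176 + 7.9 = 183.9→184) → #ED7CB8
20%: (235 + 4 = 239→239, 109 + 29.2 = 138.2→138, 176 + 15.8 = 191.8→192) → #EF8AC0
30%: (235 + 6 = 241→241, 109 + 43.8 = 152.8→153, 176 + 23.7 = 199.7→200) → #F199C8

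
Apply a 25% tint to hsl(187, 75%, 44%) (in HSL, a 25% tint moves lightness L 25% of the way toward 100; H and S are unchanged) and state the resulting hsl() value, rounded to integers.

hsl(187, 75%, 58%)

L moves 25% from 44 toward 100: 44 + 14 = 58 → 58.
H and S are unchanged.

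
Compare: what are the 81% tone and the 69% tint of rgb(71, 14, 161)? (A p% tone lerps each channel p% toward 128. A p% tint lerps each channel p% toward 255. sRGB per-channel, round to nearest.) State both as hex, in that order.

#756A86, #C6B4E2

81% tone:
  R: 71 + 0.81×(128−71) = 71 + 46.17 = 117.17 → 117
  G: 14 + 0.81×(128−14) = 14 + 92.34 = 106.34 → 106
  B: 161 + 0.81×(128−161) = 161 − 26.73 = 134.27 → 134
  → #756A86
69% tint:
  R: 71 + 126.96 = 197.96 → 198
  G: 14 + 166.29 = 180.29 → 180
  B: 161 + 0.69×(255−161) = 161 + 64.86 = 225.86 → 226
  → #C6B4E2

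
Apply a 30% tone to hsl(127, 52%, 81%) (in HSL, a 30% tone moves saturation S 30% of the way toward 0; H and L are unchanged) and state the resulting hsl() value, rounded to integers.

hsl(127, 36%, 81%)

S moves 30% from 52 toward 0: 52 − 15.6 = 36.4 → 36.
H and L are unchanged.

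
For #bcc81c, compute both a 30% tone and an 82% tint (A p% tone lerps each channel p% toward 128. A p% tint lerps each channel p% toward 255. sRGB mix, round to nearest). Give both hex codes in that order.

#aab23a, #f3f5d6

#bcc81c is rgb(188, 200, 28).
30% tone:
  R: 188 + 0.3×(128−188) = 188 − 18 = 170 → 170
  G: 200 − 21.6 = 178.4 → 178
  B: 28 + 0.3×(128−28) = 28 + 30 = 58 → 58
  → #aab23a
82% tint:
  R: 188 + 54.94 = 242.94 → 243
  G: 200 + 0.82×(255−200) = 200 + 45.1 = 245.1 → 245
  B: 28 + 0.82×(255−28) = 28 + 186.14 = 214.14 → 214
  → #f3f5d6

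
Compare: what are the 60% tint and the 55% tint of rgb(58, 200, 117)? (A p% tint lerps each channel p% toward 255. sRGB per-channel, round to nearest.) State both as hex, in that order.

#b0e9c8, #a6e6c1

60% tint:
  R: 58 + 118.2 = 176.2 → 176
  G: 200 + 33 = 233 → 233
  B: 117 + 82.8 = 199.8 → 200
  → #b0e9c8
55% tint:
  R: 58 + 0.55×(255−58) = 58 + 108.35 = 166.35 → 166
  G: 200 + 0.55×(255−200) = 200 + 30.25 = 230.25 → 230
  B: 117 + 0.55×(255−117) = 117 + 75.9 = 192.9 → 193
  → #a6e6c1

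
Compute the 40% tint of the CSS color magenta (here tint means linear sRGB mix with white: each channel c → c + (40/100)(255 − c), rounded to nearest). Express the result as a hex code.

CSS magenta is rgb(255, 0, 255).
Lerp each channel 40% toward 255:
  R: 255 + 0 = 255 → 255
  G: 0 + 0.4×(255−0) = 0 + 102 = 102 → 102
  B: 255 + 0.4×(255−255) = 255 + 0 = 255 → 255
rgb(255, 102, 255) = #FF66FF.

#FF66FF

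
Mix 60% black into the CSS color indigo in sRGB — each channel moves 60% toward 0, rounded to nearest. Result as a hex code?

#1E0034

CSS indigo is rgb(75, 0, 130).
A 60% shade moves each channel 60% toward 0:
  R: 75 + 0.6×(0−75) = 75 − 45 = 30 → 30
  G: 0 + 0.6×(0−0) = 0 + 0 = 0 → 0
  B: 130 + 0.6×(0−130) = 130 − 78 = 52 → 52
rgb(30, 0, 52) = #1E0034.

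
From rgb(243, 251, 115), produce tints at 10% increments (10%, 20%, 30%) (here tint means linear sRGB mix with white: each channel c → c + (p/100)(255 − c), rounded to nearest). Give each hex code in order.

#F4FB81, #F5FC8F, #F7FC9D

10%: (243 + 1.2 = 244.2→244, 251→251, 115 + 14 = 129→129) → #F4FB81
20%: (243 + 2.4 = 245.4→245, 251 + 0.8 = 251.8→252, 115 + 28 = 143→143) → #F5FC8F
30%: (243 + 3.6 = 246.6→247, 251 + 1.2 = 252.2→252, 115 + 42 = 157→157) → #F7FC9D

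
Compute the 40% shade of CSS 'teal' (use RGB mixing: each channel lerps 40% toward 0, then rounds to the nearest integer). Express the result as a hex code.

CSS teal is rgb(0, 128, 128).
Per channel, c → c + 0.4(0 − c):
  R: 0 + 0 = 0 → 0
  G: 128 − 51.2 = 76.8 → 77
  B: 128 − 51.2 = 76.8 → 77
rgb(0, 77, 77) = #004d4d.

#004d4d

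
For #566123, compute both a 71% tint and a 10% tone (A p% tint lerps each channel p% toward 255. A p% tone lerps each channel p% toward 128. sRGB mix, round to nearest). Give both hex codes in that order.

#CED1BF, #5A642C

#566123 is rgb(86, 97, 35).
71% tint:
  R: 86 + 0.71×(255−86) = 86 + 119.99 = 205.99 → 206
  G: 97 + 0.71×(255−97) = 97 + 112.18 = 209.18 → 209
  B: 35 + 156.2 = 191.2 → 191
  → #CED1BF
10% tone:
  R: 86 + 0.1×(128−86) = 86 + 4.2 = 90.2 → 90
  G: 97 + 0.1×(128−97) = 97 + 3.1 = 100.1 → 100
  B: 35 + 9.3 = 44.3 → 44
  → #5A642C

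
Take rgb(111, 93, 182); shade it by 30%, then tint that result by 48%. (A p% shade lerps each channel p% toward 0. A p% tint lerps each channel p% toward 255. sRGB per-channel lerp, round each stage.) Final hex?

Per channel, c → c + 0.3(0 − c):
  R: 111 − 33.3 = 77.7 → 78
  G: 93 − 27.9 = 65.1 → 65
  B: 182 + 0.3×(0−182) = 182 − 54.6 = 127.4 → 127
After the shade: rgb(78, 65, 127) = #4E417F.
Per channel, c → c + 0.48(255 − c):
  R: 78 + 0.48×(255−78) = 78 + 84.96 = 162.96 → 163
  G: 65 + 0.48×(255−65) = 65 + 91.2 = 156.2 → 156
  B: 127 + 61.44 = 188.44 → 188
rgb(163, 156, 188) = #A39CBC.

#A39CBC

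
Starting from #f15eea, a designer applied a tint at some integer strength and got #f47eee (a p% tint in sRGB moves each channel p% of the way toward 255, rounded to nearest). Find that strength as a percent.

#f15eea is rgb(241, 94, 234); #f47eee is rgb(244, 126, 238).
On the G channel (widest range): 126 ≈ 94 + (p/100)(255 − 94), so p ≈ 100×(126 − 94)/(255 − 94) = 3200/161 = 19.88.
p = 20 reproduces all three channels after rounding.

20%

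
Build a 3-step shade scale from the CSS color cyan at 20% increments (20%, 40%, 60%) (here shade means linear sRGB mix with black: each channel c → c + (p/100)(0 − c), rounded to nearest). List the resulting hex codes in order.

CSS cyan is rgb(0, 255, 255).
20%: (0→0, 255 − 51 = 204→204, 255 − 51 = 204→204) → #00CCCC
40%: (0→0, 255 − 102 = 153→153, 255 − 102 = 153→153) → #009999
60%: (0→0, 255 − 153 = 102→102, 255 − 153 = 102→102) → #006666

#00CCCC, #009999, #006666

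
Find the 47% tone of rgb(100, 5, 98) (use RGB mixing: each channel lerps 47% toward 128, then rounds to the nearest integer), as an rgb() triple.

rgb(113, 63, 112)

A 47% tone moves each channel 47% toward 128:
  R: 100 + 0.47×(128−100) = 100 + 13.16 = 113.16 → 113
  G: 5 + 0.47×(128−5) = 5 + 57.81 = 62.81 → 63
  B: 98 + 0.47×(128−98) = 98 + 14.1 = 112.1 → 112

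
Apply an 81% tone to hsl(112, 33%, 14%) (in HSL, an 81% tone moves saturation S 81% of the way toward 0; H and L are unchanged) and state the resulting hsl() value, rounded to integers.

hsl(112, 6%, 14%)

S moves 81% from 33 toward 0: 33 − 26.73 = 6.27 → 6.
H and L are unchanged.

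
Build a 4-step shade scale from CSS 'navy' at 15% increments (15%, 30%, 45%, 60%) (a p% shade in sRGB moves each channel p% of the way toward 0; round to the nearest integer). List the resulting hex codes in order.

CSS navy is rgb(0, 0, 128).
15%: (0→0, 0→0, 128 − 19.2 = 108.8→109) → #00006d
30%: (0→0, 0→0, 128 − 38.4 = 89.6→90) → #00005a
45%: (0→0, 0→0, 128 − 57.6 = 70.4→70) → #000046
60%: (0→0, 0→0, 128 − 76.8 = 51.2→51) → #000033

#00006d, #00005a, #000046, #000033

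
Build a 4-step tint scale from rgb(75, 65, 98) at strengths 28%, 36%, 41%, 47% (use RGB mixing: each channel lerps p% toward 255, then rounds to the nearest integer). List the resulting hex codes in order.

#7D768E, #8C859B, #958FA2, #A09AAC

28%: (75 + 50.4 = 125.4→125, 65 + 53.2 = 118.2→118, 98 + 43.96 = 141.96→142) → #7D768E
36%: (75 + 64.8 = 139.8→140, 65 + 68.4 = 133.4→133, 98 + 56.52 = 154.52→155) → #8C859B
41%: (75 + 73.8 = 148.8→149, 65 + 77.9 = 142.9→143, 98 + 64.37 = 162.37→162) → #958FA2
47%: (75 + 84.6 = 159.6→160, 65 + 89.3 = 154.3→154, 98 + 73.79 = 171.79→172) → #A09AAC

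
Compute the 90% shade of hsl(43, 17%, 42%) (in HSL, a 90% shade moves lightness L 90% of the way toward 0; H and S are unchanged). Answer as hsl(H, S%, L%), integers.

L moves 90% from 42 toward 0: 42 − 37.8 = 4.2 → 4.
H and S are unchanged.

hsl(43, 17%, 4%)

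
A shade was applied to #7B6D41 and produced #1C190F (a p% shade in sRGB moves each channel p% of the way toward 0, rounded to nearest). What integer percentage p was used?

77%

#7B6D41 is rgb(123, 109, 65); #1C190F is rgb(28, 25, 15).
On the R channel (widest range): 28 ≈ 123 + (p/100)(0 − 123), so p ≈ 100×(28 − 123)/(0 − 123) = -9500/-123 = 77.24.
p = 77 reproduces all three channels after rounding.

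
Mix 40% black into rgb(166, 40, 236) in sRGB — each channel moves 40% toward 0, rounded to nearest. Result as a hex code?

Per channel, c → c + 0.4(0 − c):
  R: 166 + 0.4×(0−166) = 166 − 66.4 = 99.6 → 100
  G: 40 − 16 = 24 → 24
  B: 236 − 94.4 = 141.6 → 142
rgb(100, 24, 142) = #64188E.

#64188E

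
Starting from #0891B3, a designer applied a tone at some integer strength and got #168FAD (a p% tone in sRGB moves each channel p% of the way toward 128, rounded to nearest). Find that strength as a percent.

#0891B3 is rgb(8, 145, 179); #168FAD is rgb(22, 143, 173).
On the R channel (widest range): 22 ≈ 8 + (p/100)(128 − 8), so p ≈ 100×(22 − 8)/(128 − 8) = 1400/120 = 11.67.
p = 12 reproduces all three channels after rounding.

12%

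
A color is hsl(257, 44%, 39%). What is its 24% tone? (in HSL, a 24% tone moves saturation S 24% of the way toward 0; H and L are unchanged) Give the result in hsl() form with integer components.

S moves 24% from 44 toward 0: 44 − 10.56 = 33.44 → 33.
H and L are unchanged.

hsl(257, 33%, 39%)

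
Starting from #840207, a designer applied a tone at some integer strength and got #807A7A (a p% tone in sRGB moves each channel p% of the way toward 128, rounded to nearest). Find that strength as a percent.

#840207 is rgb(132, 2, 7); #807A7A is rgb(128, 122, 122).
On the G channel (widest range): 122 ≈ 2 + (p/100)(128 − 2), so p ≈ 100×(122 − 2)/(128 − 2) = 12000/126 = 95.24.
p = 95 reproduces all three channels after rounding.

95%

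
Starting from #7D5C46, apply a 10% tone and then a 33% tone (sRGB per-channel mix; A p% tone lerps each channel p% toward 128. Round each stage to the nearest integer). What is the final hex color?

#7D5C46 is rgb(125, 92, 70).
Per channel, c → c + 0.1(128 − c):
  R: 125 + 0.3 = 125.3 → 125
  G: 92 + 0.1×(128−92) = 92 + 3.6 = 95.6 → 96
  B: 70 + 0.1×(128−70) = 70 + 5.8 = 75.8 → 76
After the tone: rgb(125, 96, 76) = #7D604C.
A 33% tone moves each channel 33% toward 128:
  R: 125 + 0.33×(128−125) = 125 + 0.99 = 125.99 → 126
  G: 96 + 0.33×(128−96) = 96 + 10.56 = 106.56 → 107
  B: 76 + 17.16 = 93.16 → 93
rgb(126, 107, 93) = #7E6B5D.

#7E6B5D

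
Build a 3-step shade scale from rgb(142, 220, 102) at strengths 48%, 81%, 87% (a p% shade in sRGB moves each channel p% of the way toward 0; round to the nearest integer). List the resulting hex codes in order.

48%: (142 − 68.16 = 73.84→74, 220 − 105.6 = 114.4→114, 102 − 48.96 = 53.04→53) → #4A7235
81%: (142 − 115.02 = 26.98→27, 220 − 178.2 = 41.8→42, 102 − 82.62 = 19.38→19) → #1B2A13
87%: (142 − 123.54 = 18.46→18, 220 − 191.4 = 28.6→29, 102 − 88.74 = 13.26→13) → #121D0D

#4A7235, #1B2A13, #121D0D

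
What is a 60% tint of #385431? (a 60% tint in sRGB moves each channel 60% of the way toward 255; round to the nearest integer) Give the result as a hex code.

#385431 is rgb(56, 84, 49).
A 60% tint moves each channel 60% toward 255:
  R: 56 + 119.4 = 175.4 → 175
  G: 84 + 102.6 = 186.6 → 187
  B: 49 + 0.6×(255−49) = 49 + 123.6 = 172.6 → 173
rgb(175, 187, 173) = #AFBBAD.

#AFBBAD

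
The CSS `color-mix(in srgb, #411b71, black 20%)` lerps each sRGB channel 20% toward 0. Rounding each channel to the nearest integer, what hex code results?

#34165a

#411b71 is rgb(65, 27, 113).
A 20% shade moves each channel 20% toward 0:
  R: 65 + 0.2×(0−65) = 65 − 13 = 52 → 52
  G: 27 + 0.2×(0−27) = 27 − 5.4 = 21.6 → 22
  B: 113 + 0.2×(0−113) = 113 − 22.6 = 90.4 → 90
rgb(52, 22, 90) = #34165a.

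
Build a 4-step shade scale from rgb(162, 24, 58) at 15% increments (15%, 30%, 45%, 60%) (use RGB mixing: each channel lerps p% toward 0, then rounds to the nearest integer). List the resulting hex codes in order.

#8a1431, #711129, #590d20, #410a17

15%: (162 − 24.3 = 137.7→138, 24 − 3.6 = 20.4→20, 58 − 8.7 = 49.3→49) → #8a1431
30%: (162 − 48.6 = 113.4→113, 24 − 7.2 = 16.8→17, 58 − 17.4 = 40.6→41) → #711129
45%: (162 − 72.9 = 89.1→89, 24 − 10.8 = 13.2→13, 58 − 26.1 = 31.9→32) → #590d20
60%: (162 − 97.2 = 64.8→65, 24 − 14.4 = 9.6→10, 58 − 34.8 = 23.2→23) → #410a17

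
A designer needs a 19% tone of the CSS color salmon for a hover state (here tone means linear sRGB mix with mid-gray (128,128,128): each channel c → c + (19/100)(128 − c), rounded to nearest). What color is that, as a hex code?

CSS salmon is rgb(250, 128, 114).
A 19% tone moves each channel 19% toward 128:
  R: 250 − 23.18 = 226.82 → 227
  G: 128 + 0.19×(128−128) = 128 + 0 = 128 → 128
  B: 114 + 0.19×(128−114) = 114 + 2.66 = 116.66 → 117
rgb(227, 128, 117) = #e38075.

#e38075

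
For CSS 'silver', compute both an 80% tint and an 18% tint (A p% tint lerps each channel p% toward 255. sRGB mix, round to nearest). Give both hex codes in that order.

#f2f2f2, #cbcbcb

CSS silver is rgb(192, 192, 192).
80% tint:
  R: 192 + 0.8×(255−192) = 192 + 50.4 = 242.4 → 242
  G: 192 + 0.8×(255−192) = 192 + 50.4 = 242.4 → 242
  B: 192 + 50.4 = 242.4 → 242
  → #f2f2f2
18% tint:
  R: 192 + 11.34 = 203.34 → 203
  G: 192 + 0.18×(255−192) = 192 + 11.34 = 203.34 → 203
  B: 192 + 11.34 = 203.34 → 203
  → #cbcbcb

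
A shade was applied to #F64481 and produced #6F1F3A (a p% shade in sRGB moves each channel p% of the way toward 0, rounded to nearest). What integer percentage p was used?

55%

#F64481 is rgb(246, 68, 129); #6F1F3A is rgb(111, 31, 58).
On the R channel (widest range): 111 ≈ 246 + (p/100)(0 − 246), so p ≈ 100×(111 − 246)/(0 − 246) = -13500/-246 = 54.88.
p = 55 reproduces all three channels after rounding.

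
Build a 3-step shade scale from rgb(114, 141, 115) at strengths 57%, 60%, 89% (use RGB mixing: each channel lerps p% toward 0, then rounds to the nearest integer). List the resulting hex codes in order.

#313D31, #2E382E, #0D100D

57%: (114 − 64.98 = 49.02→49, 141 − 80.37 = 60.63→61, 115 − 65.55 = 49.45→49) → #313D31
60%: (114 − 68.4 = 45.6→46, 141 − 84.6 = 56.4→56, 115 − 69 = 46→46) → #2E382E
89%: (114 − 101.46 = 12.54→13, 141 − 125.49 = 15.51→16, 115 − 102.35 = 12.65→13) → #0D100D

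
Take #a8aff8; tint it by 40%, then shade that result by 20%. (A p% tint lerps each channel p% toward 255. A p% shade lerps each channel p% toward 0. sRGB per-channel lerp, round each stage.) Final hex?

#a8aff8 is rgb(168, 175, 248).
Per channel, c → c + 0.4(255 − c):
  R: 168 + 0.4×(255−168) = 168 + 34.8 = 202.8 → 203
  G: 175 + 0.4×(255−175) = 175 + 32 = 207 → 207
  B: 248 + 2.8 = 250.8 → 251
After the tint: rgb(203, 207, 251) = #cbcffb.
Lerp each channel 20% toward 0:
  R: 203 + 0.2×(0−203) = 203 − 40.6 = 162.4 → 162
  G: 207 + 0.2×(0−207) = 207 − 41.4 = 165.6 → 166
  B: 251 − 50.2 = 200.8 → 201
rgb(162, 166, 201) = #a2a6c9.

#a2a6c9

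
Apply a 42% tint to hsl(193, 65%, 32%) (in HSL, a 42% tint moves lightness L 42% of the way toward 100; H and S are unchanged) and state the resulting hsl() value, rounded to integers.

hsl(193, 65%, 61%)

L moves 42% from 32 toward 100: 32 + 28.56 = 60.56 → 61.
H and S are unchanged.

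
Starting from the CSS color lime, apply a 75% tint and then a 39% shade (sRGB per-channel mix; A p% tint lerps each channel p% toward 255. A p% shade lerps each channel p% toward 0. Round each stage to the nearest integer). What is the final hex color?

#759C75

CSS lime is rgb(0, 255, 0).
A 75% tint moves each channel 75% toward 255:
  R: 0 + 0.75×(255−0) = 0 + 191.25 = 191.25 → 191
  G: 255 + 0.75×(255−255) = 255 + 0 = 255 → 255
  B: 0 + 0.75×(255−0) = 0 + 191.25 = 191.25 → 191
After the tint: rgb(191, 255, 191) = #BFFFBF.
A 39% shade moves each channel 39% toward 0:
  R: 191 + 0.39×(0−191) = 191 − 74.49 = 116.51 → 117
  G: 255 + 0.39×(0−255) = 255 − 99.45 = 155.55 → 156
  B: 191 − 74.49 = 116.51 → 117
rgb(117, 156, 117) = #759C75.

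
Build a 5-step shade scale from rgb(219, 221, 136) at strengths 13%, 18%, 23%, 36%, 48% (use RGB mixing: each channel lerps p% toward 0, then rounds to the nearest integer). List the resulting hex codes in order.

#BFC076, #B4B570, #A9AA69, #8C8D57, #727347

13%: (219 − 28.47 = 190.53→191, 221 − 28.73 = 192.27→192, 136 − 17.68 = 118.32→118) → #BFC076
18%: (219 − 39.42 = 179.58→180, 221 − 39.78 = 181.22→181, 136 − 24.48 = 111.52→112) → #B4B570
23%: (219 − 50.37 = 168.63→169, 221 − 50.83 = 170.17→170, 136 − 31.28 = 104.72→105) → #A9AA69
36%: (219 − 78.84 = 140.16→140, 221 − 79.56 = 141.44→141, 136 − 48.96 = 87.04→87) → #8C8D57
48%: (219 − 105.12 = 113.88→114, 221 − 106.08 = 114.92→115, 136 − 65.28 = 70.72→71) → #727347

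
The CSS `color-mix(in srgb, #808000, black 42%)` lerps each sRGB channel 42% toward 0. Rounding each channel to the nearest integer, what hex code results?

#808000 is rgb(128, 128, 0).
A 42% shade moves each channel 42% toward 0:
  R: 128 + 0.42×(0−128) = 128 − 53.76 = 74.24 → 74
  G: 128 − 53.76 = 74.24 → 74
  B: 0 + 0.42×(0−0) = 0 + 0 = 0 → 0
rgb(74, 74, 0) = #4a4a00.

#4a4a00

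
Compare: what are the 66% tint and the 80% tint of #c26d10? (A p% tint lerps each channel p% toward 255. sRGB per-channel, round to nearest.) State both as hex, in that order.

#c26d10 is rgb(194, 109, 16).
66% tint:
  R: 194 + 0.66×(255−194) = 194 + 40.26 = 234.26 → 234
  G: 109 + 0.66×(255−109) = 109 + 96.36 = 205.36 → 205
  B: 16 + 0.66×(255−16) = 16 + 157.74 = 173.74 → 174
  → #eacdae
80% tint:
  R: 194 + 48.8 = 242.8 → 243
  G: 109 + 116.8 = 225.8 → 226
  B: 16 + 191.2 = 207.2 → 207
  → #f3e2cf

#eacdae, #f3e2cf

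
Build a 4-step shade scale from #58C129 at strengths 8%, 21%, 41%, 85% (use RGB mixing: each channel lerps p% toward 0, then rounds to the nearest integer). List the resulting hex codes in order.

#51B226, #469820, #347218, #0D1D06

#58C129 is rgb(88, 193, 41).
8%: (88 − 7.04 = 80.96→81, 193 − 15.44 = 177.56→178, 41 − 3.28 = 37.72→38) → #51B226
21%: (88 − 18.48 = 69.52→70, 193 − 40.53 = 152.47→152, 41 − 8.61 = 32.39→32) → #469820
41%: (88 − 36.08 = 51.92→52, 193 − 79.13 = 113.87→114, 41 − 16.81 = 24.19→24) → #347218
85%: (88 − 74.8 = 13.2→13, 193 − 164.05 = 28.95→29, 41 − 34.85 = 6.15→6) → #0D1D06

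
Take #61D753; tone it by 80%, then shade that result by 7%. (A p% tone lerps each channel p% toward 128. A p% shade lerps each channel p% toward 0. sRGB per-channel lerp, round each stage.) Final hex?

#61D753 is rgb(97, 215, 83).
Per channel, c → c + 0.8(128 − c):
  R: 97 + 24.8 = 121.8 → 122
  G: 215 − 69.6 = 145.4 → 145
  B: 83 + 36 = 119 → 119
After the tone: rgb(122, 145, 119) = #7A9177.
Per channel, c → c + 0.07(0 − c):
  R: 122 − 8.54 = 113.46 → 113
  G: 145 + 0.07×(0−145) = 145 − 10.15 = 134.85 → 135
  B: 119 − 8.33 = 110.67 → 111
rgb(113, 135, 111) = #71876F.

#71876F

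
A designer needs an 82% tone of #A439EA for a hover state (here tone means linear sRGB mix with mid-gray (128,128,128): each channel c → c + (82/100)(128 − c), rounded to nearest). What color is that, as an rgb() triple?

#A439EA is rgb(164, 57, 234).
An 82% tone moves each channel 82% toward 128:
  R: 164 − 29.52 = 134.48 → 134
  G: 57 + 58.22 = 115.22 → 115
  B: 234 + 0.82×(128−234) = 234 − 86.92 = 147.08 → 147

rgb(134, 115, 147)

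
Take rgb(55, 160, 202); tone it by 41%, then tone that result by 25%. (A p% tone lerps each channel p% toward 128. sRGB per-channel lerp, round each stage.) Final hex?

#608EA1

A 41% tone moves each channel 41% toward 128:
  R: 55 + 29.93 = 84.93 → 85
  G: 160 + 0.41×(128−160) = 160 − 13.12 = 146.88 → 147
  B: 202 − 30.34 = 171.66 → 172
After the tone: rgb(85, 147, 172) = #5593AC.
A 25% tone moves each channel 25% toward 128:
  R: 85 + 0.25×(128−85) = 85 + 10.75 = 95.75 → 96
  G: 147 + 0.25×(128−147) = 147 − 4.75 = 142.25 → 142
  B: 172 − 11 = 161 → 161
rgb(96, 142, 161) = #608EA1.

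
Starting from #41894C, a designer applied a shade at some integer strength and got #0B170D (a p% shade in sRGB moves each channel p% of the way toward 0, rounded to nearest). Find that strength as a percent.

83%

#41894C is rgb(65, 137, 76); #0B170D is rgb(11, 23, 13).
On the G channel (widest range): 23 ≈ 137 + (p/100)(0 − 137), so p ≈ 100×(23 − 137)/(0 − 137) = -11400/-137 = 83.21.
p = 83 reproduces all three channels after rounding.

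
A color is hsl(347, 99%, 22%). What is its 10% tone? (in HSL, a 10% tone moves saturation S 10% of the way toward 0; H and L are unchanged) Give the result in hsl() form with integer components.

S moves 10% from 99 toward 0: 99 − 9.9 = 89.1 → 89.
H and L are unchanged.

hsl(347, 89%, 22%)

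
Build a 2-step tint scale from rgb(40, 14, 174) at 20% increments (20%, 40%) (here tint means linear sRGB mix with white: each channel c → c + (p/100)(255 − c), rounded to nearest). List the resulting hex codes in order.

#533ebe, #7e6ece

20%: (40 + 43 = 83→83, 14 + 48.2 = 62.2→62, 174 + 16.2 = 190.2→190) → #533ebe
40%: (40 + 86 = 126→126, 14 + 96.4 = 110.4→110, 174 + 32.4 = 206.4→206) → #7e6ece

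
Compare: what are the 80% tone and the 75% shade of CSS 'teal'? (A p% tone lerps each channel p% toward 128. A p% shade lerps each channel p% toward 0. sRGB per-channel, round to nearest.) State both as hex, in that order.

CSS teal is rgb(0, 128, 128).
80% tone:
  R: 0 + 102.4 = 102.4 → 102
  G: 128 + 0.8×(128−128) = 128 + 0 = 128 → 128
  B: 128 + 0 = 128 → 128
  → #668080
75% shade:
  R: 0 + 0.75×(0−0) = 0 + 0 = 0 → 0
  G: 128 − 96 = 32 → 32
  B: 128 − 96 = 32 → 32
  → #002020

#668080, #002020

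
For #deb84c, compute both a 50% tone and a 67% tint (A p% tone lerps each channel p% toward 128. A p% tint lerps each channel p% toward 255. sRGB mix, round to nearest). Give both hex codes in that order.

#deb84c is rgb(222, 184, 76).
50% tone:
  R: 222 + 0.5×(128−222) = 222 − 47 = 175 → 175
  G: 184 + 0.5×(128−184) = 184 − 28 = 156 → 156
  B: 76 + 0.5×(128−76) = 76 + 26 = 102 → 102
  → #af9c66
67% tint:
  R: 222 + 0.67×(255−222) = 222 + 22.11 = 244.11 → 244
  G: 184 + 0.67×(255−184) = 184 + 47.57 = 231.57 → 232
  B: 76 + 0.67×(255−76) = 76 + 119.93 = 195.93 → 196
  → #f4e8c4

#af9c66, #f4e8c4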